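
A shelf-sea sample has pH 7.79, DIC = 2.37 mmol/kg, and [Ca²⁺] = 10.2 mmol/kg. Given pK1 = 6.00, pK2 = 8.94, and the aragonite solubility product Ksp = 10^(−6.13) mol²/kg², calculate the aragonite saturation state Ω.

α₂ = 1 / (1 + [H⁺]/K2 + [H⁺]²/(K1K2)) = 1 / (1 + 10^+1.15 + 10^-0.64)
   = 1 / (1 + 14.125 + 0.22909) = 1/15.354 = 0.06513
[CO3²⁻] = α₂ × DIC = 0.06513 × 2.37 = 0.1544 mmol/kg
Ksp = 10^(−6.13) = 7.413×10^-7
Ω = [Ca²⁺][CO3²⁻]/Ksp = (10.2×10^-3)(1.544×10^-4) / 7.413×10^-7 = 2.12

Ω = 2.12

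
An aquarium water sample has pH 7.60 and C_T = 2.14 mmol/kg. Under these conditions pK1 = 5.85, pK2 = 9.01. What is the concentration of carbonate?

[CO3²⁻] = 0.0788 mmol/kg

α₂ = 1 / (1 + [H⁺]/K2 + [H⁺]²/(K1K2)) = 1 / (1 + 10^+1.41 + 10^-0.34)
   = 1 / (1 + 25.704 + 0.45709) = 1/27.161 = 0.03682
[CO3²⁻] = α₂ × DIC = 0.03682 × 2.14 = 0.0788 mmol/kg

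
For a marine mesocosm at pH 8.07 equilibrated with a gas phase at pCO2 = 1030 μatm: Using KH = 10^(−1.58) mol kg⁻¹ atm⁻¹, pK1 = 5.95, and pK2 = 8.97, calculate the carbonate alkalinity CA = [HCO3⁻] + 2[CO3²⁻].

[CO2*] = KH · pCO2 = 10^(−1.58) × 1030×10^-6 = 2.709×10^-5 mol/kg
α₀ = 1/(1 + K1/[H⁺] + K1K2/[H⁺]²) = 1/(1 + 10^+2.12 + 10^+1.22) = 0.006692
DIC = [CO2*]/α₀ = 2.709×10^-5 / 0.006692 = 4.048 mmol/kg
CA = (α₁ + 2α₂)·DIC = (0.8822 + 2×0.1111) × 4.048 = 4.47 mmol/kg

CA = 4.47 mmol/kg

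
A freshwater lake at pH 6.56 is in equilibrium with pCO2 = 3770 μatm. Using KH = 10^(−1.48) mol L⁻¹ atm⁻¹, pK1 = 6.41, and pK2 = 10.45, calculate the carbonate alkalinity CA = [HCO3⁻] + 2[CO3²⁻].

CA = 0.176 mmol/L

[CO2*] = KH · pCO2 = 10^(−1.48) × 3770×10^-6 = 1.248×10^-4 mol/L
α₀ = 1/(1 + K1/[H⁺] + K1K2/[H⁺]²) = 1/(1 + 10^+0.15 + 10^-3.74) = 0.4145
DIC = [CO2*]/α₀ = 1.248×10^-4 / 0.4145 = 0.3012 mmol/L
CA = (α₁ + 2α₂)·DIC = (0.5855 + 2×7.542×10^-5) × 0.3012 = 0.176 mmol/L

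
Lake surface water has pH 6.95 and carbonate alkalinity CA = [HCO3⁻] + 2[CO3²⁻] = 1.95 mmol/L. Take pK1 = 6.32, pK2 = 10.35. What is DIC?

DIC = 2.41 mmol/L

CA = [HCO3⁻] + 2[CO3²⁻] = (α₁ + 2α₂)·DIC
At pH 6.95: [H⁺]/K1 = 10^-0.63 = 0.23442, K2/[H⁺] = 10^-3.40 = 0.00039811
α₁ = 1/(1 + 0.23442 + 0.00039811) = 1/1.2348 = 0.8098; α₂ = α₁·K2/[H⁺] = 0.0003224
α₁ + 2α₂ = 0.8105
DIC = CA / (α₁ + 2α₂) = 1.95 / 0.8105 = 2.41 mmol/L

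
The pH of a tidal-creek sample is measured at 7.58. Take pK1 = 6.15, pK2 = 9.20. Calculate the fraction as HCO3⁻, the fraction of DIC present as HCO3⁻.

α₁ = 0.942

α₁ = 1 / (1 + [H⁺]/K1 + K2/[H⁺]) = 1 / (1 + 10^-1.43 + 10^-1.62)
   = 1 / (1 + 0.037154 + 0.023988) = 1/1.0611 = 0.9424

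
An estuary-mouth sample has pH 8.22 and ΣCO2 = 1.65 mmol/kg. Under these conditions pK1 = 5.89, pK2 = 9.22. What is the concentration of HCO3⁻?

[HCO3⁻] = 1.49 mmol/kg

α₁ = 1 / (1 + [H⁺]/K1 + K2/[H⁺]) = 1 / (1 + 10^-2.33 + 10^-1.00)
   = 1 / (1 + 0.0046774 + 0.10000) = 1/1.1047 = 0.9052
[HCO3⁻] = α₁ × DIC = 0.9052 × 1.65 = 1.49 mmol/kg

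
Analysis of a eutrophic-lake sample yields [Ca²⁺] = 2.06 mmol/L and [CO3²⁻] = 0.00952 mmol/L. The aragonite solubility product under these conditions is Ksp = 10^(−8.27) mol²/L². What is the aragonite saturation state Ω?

Ω = 3.65

Ksp = 10^(−8.27) = 5.370×10^-9
Ω = [Ca²⁺][CO3²⁻]/Ksp = (2.06×10^-3)(0.00952×10^-3) / 5.370×10^-9 = 3.65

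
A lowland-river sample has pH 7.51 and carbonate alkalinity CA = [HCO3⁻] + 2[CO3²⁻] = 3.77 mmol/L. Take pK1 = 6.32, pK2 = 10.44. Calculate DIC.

CA = [HCO3⁻] + 2[CO3²⁻] = (α₁ + 2α₂)·DIC
At pH 7.51: [H⁺]/K1 = 10^-1.19 = 0.064565, K2/[H⁺] = 10^-2.93 = 0.0011749
α₁ = 1/(1 + 0.064565 + 0.0011749) = 1/1.0657 = 0.9383; α₂ = α₁·K2/[H⁺] = 0.001102
α₁ + 2α₂ = 0.9405
DIC = CA / (α₁ + 2α₂) = 3.77 / 0.9405 = 4.01 mmol/L

DIC = 4.01 mmol/L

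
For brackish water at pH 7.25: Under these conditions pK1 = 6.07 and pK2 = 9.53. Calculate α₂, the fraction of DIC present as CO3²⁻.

α₂ = 1 / (1 + [H⁺]/K2 + [H⁺]²/(K1K2)) = 1 / (1 + 10^+2.28 + 10^+1.10)
   = 1 / (1 + 190.55 + 12.589) = 1/204.14 = 0.004899

α₂ = 0.00490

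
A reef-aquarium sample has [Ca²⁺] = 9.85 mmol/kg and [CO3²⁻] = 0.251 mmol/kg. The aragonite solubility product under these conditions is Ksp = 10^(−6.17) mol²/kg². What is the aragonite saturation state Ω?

Ksp = 10^(−6.17) = 6.761×10^-7
Ω = [Ca²⁺][CO3²⁻]/Ksp = (9.85×10^-3)(0.251×10^-3) / 6.761×10^-7 = 3.66

Ω = 3.66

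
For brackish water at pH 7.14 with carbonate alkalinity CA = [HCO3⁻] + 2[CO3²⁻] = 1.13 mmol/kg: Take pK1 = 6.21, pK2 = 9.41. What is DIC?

DIC = 1.26 mmol/kg

CA = [HCO3⁻] + 2[CO3²⁻] = (α₁ + 2α₂)·DIC
At pH 7.14: [H⁺]/K1 = 10^-0.93 = 0.11749, K2/[H⁺] = 10^-2.27 = 0.0053703
α₁ = 1/(1 + 0.11749 + 0.0053703) = 1/1.1229 = 0.8906; α₂ = α₁·K2/[H⁺] = 0.004783
α₁ + 2α₂ = 0.9001
DIC = CA / (α₁ + 2α₂) = 1.13 / 0.9001 = 1.26 mmol/kg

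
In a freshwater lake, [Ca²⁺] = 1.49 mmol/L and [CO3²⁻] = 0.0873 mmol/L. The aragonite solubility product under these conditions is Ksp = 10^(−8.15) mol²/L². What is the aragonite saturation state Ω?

Ω = 18.4

Ksp = 10^(−8.15) = 7.079×10^-9
Ω = [Ca²⁺][CO3²⁻]/Ksp = (1.49×10^-3)(0.0873×10^-3) / 7.079×10^-9 = 18.4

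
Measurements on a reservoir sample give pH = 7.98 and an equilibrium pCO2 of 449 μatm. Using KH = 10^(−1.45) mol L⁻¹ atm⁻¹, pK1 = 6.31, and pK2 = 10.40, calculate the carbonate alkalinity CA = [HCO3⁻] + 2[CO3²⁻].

CA = 0.751 mmol/L

[CO2*] = KH · pCO2 = 10^(−1.45) × 449×10^-6 = 1.593×10^-5 mol/L
α₀ = 1/(1 + K1/[H⁺] + K1K2/[H⁺]²) = 1/(1 + 10^+1.67 + 10^-0.75) = 0.02085
DIC = [CO2*]/α₀ = 1.593×10^-5 / 0.02085 = 0.7639 mmol/L
CA = (α₁ + 2α₂)·DIC = (0.9754 + 2×0.003709) × 0.7639 = 0.751 mmol/L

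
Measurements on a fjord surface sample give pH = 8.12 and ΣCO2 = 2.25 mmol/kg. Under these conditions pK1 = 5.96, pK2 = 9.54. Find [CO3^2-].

[CO3²⁻] = 0.0819 mmol/kg

α₂ = 1 / (1 + [H⁺]/K2 + [H⁺]²/(K1K2)) = 1 / (1 + 10^+1.42 + 10^-0.74)
   = 1 / (1 + 26.303 + 0.18197) = 1/27.485 = 0.03638
[CO3²⁻] = α₂ × DIC = 0.03638 × 2.25 = 0.0819 mmol/kg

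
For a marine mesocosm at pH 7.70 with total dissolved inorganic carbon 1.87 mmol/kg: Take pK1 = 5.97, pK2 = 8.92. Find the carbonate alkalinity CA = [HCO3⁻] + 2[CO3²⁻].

CA = 1.94 mmol/kg

CA = [HCO3⁻] + 2[CO3²⁻] = (α₁ + 2α₂)·DIC
At pH 7.70: [H⁺]/K1 = 10^-1.73 = 0.018621, K2/[H⁺] = 10^-1.22 = 0.060256
α₁ = 1/(1 + 0.018621 + 0.060256) = 1/1.0789 = 0.9269; α₂ = α₁·K2/[H⁺] = 0.05585
α₁ + 2α₂ = 1.0386
CA = 1.0386 × 1.87 = 1.94 mmol/kg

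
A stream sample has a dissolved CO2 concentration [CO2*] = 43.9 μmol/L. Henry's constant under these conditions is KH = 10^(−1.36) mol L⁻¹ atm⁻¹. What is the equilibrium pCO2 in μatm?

KH = 10^(−1.36) = 4.365×10^-2 mol L⁻¹ atm⁻¹
pCO2 = [CO2*]/KH = 43.9×10^-6 / 4.365×10^-2 = 1.01×10^-3 atm = 1010 μatm

pCO2 = 1010 μatm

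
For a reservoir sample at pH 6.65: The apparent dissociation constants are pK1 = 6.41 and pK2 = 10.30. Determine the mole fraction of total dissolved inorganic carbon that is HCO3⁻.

α₁ = 0.635

α₁ = 1 / (1 + [H⁺]/K1 + K2/[H⁺]) = 1 / (1 + 10^-0.24 + 10^-3.65)
   = 1 / (1 + 0.57544 + 0.00022387) = 1/1.5757 = 0.6347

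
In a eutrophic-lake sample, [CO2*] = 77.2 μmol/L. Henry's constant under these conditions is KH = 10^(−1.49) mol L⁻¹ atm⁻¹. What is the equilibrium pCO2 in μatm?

KH = 10^(−1.49) = 3.236×10^-2 mol L⁻¹ atm⁻¹
pCO2 = [CO2*]/KH = 77.2×10^-6 / 3.236×10^-2 = 2.39×10^-3 atm = 2390 μatm

pCO2 = 2390 μatm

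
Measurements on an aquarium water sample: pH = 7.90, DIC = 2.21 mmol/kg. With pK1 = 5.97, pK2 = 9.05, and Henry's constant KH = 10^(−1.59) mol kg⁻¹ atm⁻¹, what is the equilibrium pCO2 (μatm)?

α₀ = 1 / (1 + K1/[H⁺] + K1K2/[H⁺]²) = 1 / (1 + 10^+1.93 + 10^+0.78)
   = 1 / (1 + 85.114 + 6.0256) = 1/92.139 = 0.01085
[CO2*] = α₀ × DIC = 0.01085 × 2.21 = 0.02399 mmol/kg
pCO2 = [CO2*]/KH = 2.399×10^-5 / 2.570×10^-2 = 933 μatm

pCO2 = 933 μatm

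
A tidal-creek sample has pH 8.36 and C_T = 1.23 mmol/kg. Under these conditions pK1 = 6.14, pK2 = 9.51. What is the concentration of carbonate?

[CO3²⁻] = 0.0809 mmol/kg

α₂ = 1 / (1 + [H⁺]/K2 + [H⁺]²/(K1K2)) = 1 / (1 + 10^+1.15 + 10^-1.07)
   = 1 / (1 + 14.125 + 0.085114) = 1/15.210 = 0.06574
[CO3²⁻] = α₂ × DIC = 0.06574 × 1.23 = 0.0809 mmol/kg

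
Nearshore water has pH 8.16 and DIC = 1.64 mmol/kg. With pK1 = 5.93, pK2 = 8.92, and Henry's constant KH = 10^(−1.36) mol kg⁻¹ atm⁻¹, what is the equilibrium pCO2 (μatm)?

α₀ = 1 / (1 + K1/[H⁺] + K1K2/[H⁺]²) = 1 / (1 + 10^+2.23 + 10^+1.47)
   = 1 / (1 + 169.82 + 29.512) = 1/200.34 = 0.004992
[CO2*] = α₀ × DIC = 0.004992 × 1.64 = 0.008186 mmol/kg = 8.186 μmol/kg
pCO2 = [CO2*]/KH = 8.186×10^-6 / 4.365×10^-2 = 188 μatm

pCO2 = 188 μatm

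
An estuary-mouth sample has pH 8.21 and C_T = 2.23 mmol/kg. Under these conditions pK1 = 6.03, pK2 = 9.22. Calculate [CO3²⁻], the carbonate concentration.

α₂ = 1 / (1 + [H⁺]/K2 + [H⁺]²/(K1K2)) = 1 / (1 + 10^+1.01 + 10^-1.17)
   = 1 / (1 + 10.233 + 0.067608) = 1/11.301 = 0.08849
[CO3²⁻] = α₂ × DIC = 0.08849 × 2.23 = 0.197 mmol/kg

[CO3²⁻] = 0.197 mmol/kg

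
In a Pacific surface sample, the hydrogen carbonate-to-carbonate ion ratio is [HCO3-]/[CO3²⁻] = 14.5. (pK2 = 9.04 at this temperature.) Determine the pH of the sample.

pH = 7.88

From K2 = [H⁺][CO3²⁻]/[HCO3-]:  pH = pK2 − log₁₀([HCO3-]/[CO3²⁻])
log₁₀(14.5) = +1.161
pH = 9.04 − (+1.161) = 7.88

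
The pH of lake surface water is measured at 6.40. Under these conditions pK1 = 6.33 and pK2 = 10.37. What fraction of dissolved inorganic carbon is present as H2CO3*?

α₀ = 0.460

α₀ = 1 / (1 + K1/[H⁺] + K1K2/[H⁺]²) = 1 / (1 + 10^+0.07 + 10^-3.90)
   = 1 / (1 + 1.1749 + 0.00012589) = 1/2.1750 = 0.4598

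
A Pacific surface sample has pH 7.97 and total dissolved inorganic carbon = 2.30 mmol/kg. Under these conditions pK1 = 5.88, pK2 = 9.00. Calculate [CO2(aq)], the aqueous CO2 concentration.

[CO2*] = 17.0 μmol/kg

α₀ = 1 / (1 + K1/[H⁺] + K1K2/[H⁺]²) = 1 / (1 + 10^+2.09 + 10^+1.06)
   = 1 / (1 + 123.03 + 11.482) = 1/135.51 = 0.007380
[CO2*] = α₀ × DIC = 0.007380 × 2.30 = 0.0170 mmol/kg = 17.0 μmol/kg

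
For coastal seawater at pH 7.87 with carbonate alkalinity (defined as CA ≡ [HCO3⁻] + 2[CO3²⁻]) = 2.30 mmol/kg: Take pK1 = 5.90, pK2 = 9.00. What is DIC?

DIC = 2.17 mmol/kg

CA = [HCO3⁻] + 2[CO3²⁻] = (α₁ + 2α₂)·DIC
At pH 7.87: [H⁺]/K1 = 10^-1.97 = 0.010715, K2/[H⁺] = 10^-1.13 = 0.074131
α₁ = 1/(1 + 0.010715 + 0.074131) = 1/1.0848 = 0.9218; α₂ = α₁·K2/[H⁺] = 0.06833
α₁ + 2α₂ = 1.0585
DIC = CA / (α₁ + 2α₂) = 2.30 / 1.0585 = 2.17 mmol/kg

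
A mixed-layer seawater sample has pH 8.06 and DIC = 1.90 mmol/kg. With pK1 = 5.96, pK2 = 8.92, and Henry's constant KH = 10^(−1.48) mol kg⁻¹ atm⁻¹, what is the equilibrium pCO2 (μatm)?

α₀ = 1 / (1 + K1/[H⁺] + K1K2/[H⁺]²) = 1 / (1 + 10^+2.10 + 10^+1.24)
   = 1 / (1 + 125.89 + 17.378) = 1/144.27 = 0.006931
[CO2*] = α₀ × DIC = 0.006931 × 1.90 = 0.01317 mmol/kg = 13.17 μmol/kg
pCO2 = [CO2*]/KH = 1.317×10^-5 / 3.311×10^-2 = 398 μatm

pCO2 = 398 μatm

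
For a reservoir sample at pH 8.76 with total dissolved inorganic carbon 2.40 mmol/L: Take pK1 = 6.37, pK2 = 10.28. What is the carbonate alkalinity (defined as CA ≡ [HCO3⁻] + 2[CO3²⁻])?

CA = [HCO3⁻] + 2[CO3²⁻] = (α₁ + 2α₂)·DIC
At pH 8.76: [H⁺]/K1 = 10^-2.39 = 0.0040738, K2/[H⁺] = 10^-1.52 = 0.030200
α₁ = 1/(1 + 0.0040738 + 0.030200) = 1/1.0343 = 0.9669; α₂ = α₁·K2/[H⁺] = 0.02920
α₁ + 2α₂ = 1.0253
CA = 1.0253 × 2.40 = 2.46 mmol/L

CA = 2.46 mmol/L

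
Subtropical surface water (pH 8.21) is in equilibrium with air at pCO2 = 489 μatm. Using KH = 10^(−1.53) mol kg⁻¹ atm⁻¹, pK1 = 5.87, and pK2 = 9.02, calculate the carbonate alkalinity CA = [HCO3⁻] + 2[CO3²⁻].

CA = 4.14 mmol/kg

[CO2*] = KH · pCO2 = 10^(−1.53) × 489×10^-6 = 1.443×10^-5 mol/kg
α₀ = 1/(1 + K1/[H⁺] + K1K2/[H⁺]²) = 1/(1 + 10^+2.34 + 10^+1.53) = 0.003942
DIC = [CO2*]/α₀ = 1.443×10^-5 / 0.003942 = 3.661 mmol/kg
CA = (α₁ + 2α₂)·DIC = (0.8625 + 2×0.1336) × 3.661 = 4.14 mmol/kg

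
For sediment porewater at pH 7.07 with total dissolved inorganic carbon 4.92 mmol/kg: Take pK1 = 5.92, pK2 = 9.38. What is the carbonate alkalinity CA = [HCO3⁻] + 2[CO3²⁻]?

CA = [HCO3⁻] + 2[CO3²⁻] = (α₁ + 2α₂)·DIC
At pH 7.07: [H⁺]/K1 = 10^-1.15 = 0.070795, K2/[H⁺] = 10^-2.31 = 0.0048978
α₁ = 1/(1 + 0.070795 + 0.0048978) = 1/1.0757 = 0.9296; α₂ = α₁·K2/[H⁺] = 0.004553
α₁ + 2α₂ = 0.9387
CA = 0.9387 × 4.92 = 4.62 mmol/kg

CA = 4.62 mmol/kg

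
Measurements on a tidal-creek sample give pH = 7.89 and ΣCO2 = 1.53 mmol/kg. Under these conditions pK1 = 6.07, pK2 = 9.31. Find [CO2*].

α₀ = 1 / (1 + K1/[H⁺] + K1K2/[H⁺]²) = 1 / (1 + 10^+1.82 + 10^+0.40)
   = 1 / (1 + 66.069 + 2.5119) = 1/69.581 = 0.01437
[CO2*] = α₀ × DIC = 0.01437 × 1.53 = 0.0220 mmol/kg

[CO2*] = 0.0220 mmol/kg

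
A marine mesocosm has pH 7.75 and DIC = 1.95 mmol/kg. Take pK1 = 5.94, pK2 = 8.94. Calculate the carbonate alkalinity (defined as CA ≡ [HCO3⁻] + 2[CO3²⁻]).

CA = [HCO3⁻] + 2[CO3²⁻] = (α₁ + 2α₂)·DIC
At pH 7.75: [H⁺]/K1 = 10^-1.81 = 0.015488, K2/[H⁺] = 10^-1.19 = 0.064565
α₁ = 1/(1 + 0.015488 + 0.064565) = 1/1.0801 = 0.9259; α₂ = α₁·K2/[H⁺] = 0.05978
α₁ + 2α₂ = 1.0454
CA = 1.0454 × 1.95 = 2.04 mmol/kg

CA = 2.04 mmol/kg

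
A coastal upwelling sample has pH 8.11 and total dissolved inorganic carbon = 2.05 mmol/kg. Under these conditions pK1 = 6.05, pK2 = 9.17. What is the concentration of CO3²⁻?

α₂ = 1 / (1 + [H⁺]/K2 + [H⁺]²/(K1K2)) = 1 / (1 + 10^+1.06 + 10^-1.00)
   = 1 / (1 + 11.482 + 0.10000) = 1/12.582 = 0.07948
[CO3²⁻] = α₂ × DIC = 0.07948 × 2.05 = 0.163 mmol/kg

[CO3²⁻] = 0.163 mmol/kg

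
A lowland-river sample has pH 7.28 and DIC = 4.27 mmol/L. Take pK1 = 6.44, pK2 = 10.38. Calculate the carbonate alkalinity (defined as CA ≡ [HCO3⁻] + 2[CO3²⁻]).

CA = 3.73 mmol/L

CA = [HCO3⁻] + 2[CO3²⁻] = (α₁ + 2α₂)·DIC
At pH 7.28: [H⁺]/K1 = 10^-0.84 = 0.14454, K2/[H⁺] = 10^-3.10 = 0.00079433
α₁ = 1/(1 + 0.14454 + 0.00079433) = 1/1.1453 = 0.8731; α₂ = α₁·K2/[H⁺] = 0.0006935
α₁ + 2α₂ = 0.8745
CA = 0.8745 × 4.27 = 3.73 mmol/L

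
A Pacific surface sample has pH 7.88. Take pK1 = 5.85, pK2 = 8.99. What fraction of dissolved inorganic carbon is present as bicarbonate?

α₁ = 1 / (1 + [H⁺]/K1 + K2/[H⁺]) = 1 / (1 + 10^-2.03 + 10^-1.11)
   = 1 / (1 + 0.0093325 + 0.077625) = 1/1.0870 = 0.9200

α₁ = 0.920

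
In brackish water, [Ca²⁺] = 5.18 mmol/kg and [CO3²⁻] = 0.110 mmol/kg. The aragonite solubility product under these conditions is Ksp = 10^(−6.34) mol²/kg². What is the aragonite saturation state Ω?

Ksp = 10^(−6.34) = 4.571×10^-7
Ω = [Ca²⁺][CO3²⁻]/Ksp = (5.18×10^-3)(0.110×10^-3) / 4.571×10^-7 = 1.25

Ω = 1.25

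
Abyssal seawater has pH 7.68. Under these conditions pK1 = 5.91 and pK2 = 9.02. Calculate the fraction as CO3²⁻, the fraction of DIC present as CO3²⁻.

α₂ = 0.0430

α₂ = 1 / (1 + [H⁺]/K2 + [H⁺]²/(K1K2)) = 1 / (1 + 10^+1.34 + 10^-0.43)
   = 1 / (1 + 21.878 + 0.37154) = 1/23.249 = 0.04301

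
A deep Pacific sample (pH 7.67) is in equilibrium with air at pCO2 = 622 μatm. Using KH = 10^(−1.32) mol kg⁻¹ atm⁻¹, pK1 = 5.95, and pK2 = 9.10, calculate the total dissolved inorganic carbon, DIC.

[CO2*] = KH · pCO2 = 10^(−1.32) × 622×10^-6 = 2.977×10^-5 mol/kg
α₀ = 1/(1 + K1/[H⁺] + K1K2/[H⁺]²) = 1/(1 + 10^+1.72 + 10^+0.29) = 0.01804
DIC = [CO2*]/α₀ = 2.977×10^-5 / 0.01804 = 1.65 mmol/kg

DIC = 1.65 mmol/kg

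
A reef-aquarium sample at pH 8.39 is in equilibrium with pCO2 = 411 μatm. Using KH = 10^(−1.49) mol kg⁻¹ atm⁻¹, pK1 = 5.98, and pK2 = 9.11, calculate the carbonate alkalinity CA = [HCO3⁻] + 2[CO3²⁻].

[CO2*] = KH · pCO2 = 10^(−1.49) × 411×10^-6 = 1.330×10^-5 mol/kg
α₀ = 1/(1 + K1/[H⁺] + K1K2/[H⁺]²) = 1/(1 + 10^+2.41 + 10^+1.69) = 0.003257
DIC = [CO2*]/α₀ = 1.330×10^-5 / 0.003257 = 4.083 mmol/kg
CA = (α₁ + 2α₂)·DIC = (0.8372 + 2×0.1595) × 4.083 = 4.72 mmol/kg

CA = 4.72 mmol/kg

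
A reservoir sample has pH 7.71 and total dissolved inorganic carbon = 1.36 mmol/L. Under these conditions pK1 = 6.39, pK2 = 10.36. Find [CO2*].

[CO2*] = 0.0620 mmol/L

α₀ = 1 / (1 + K1/[H⁺] + K1K2/[H⁺]²) = 1 / (1 + 10^+1.32 + 10^-1.33)
   = 1 / (1 + 20.893 + 0.046774) = 1/21.940 = 0.04558
[CO2*] = α₀ × DIC = 0.04558 × 1.36 = 0.0620 mmol/L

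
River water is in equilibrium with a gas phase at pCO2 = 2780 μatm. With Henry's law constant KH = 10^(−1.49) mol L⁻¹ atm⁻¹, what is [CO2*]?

KH = 10^(−1.49) = 3.236×10^-2 mol L⁻¹ atm⁻¹
[CO2*] = KH · pCO2 = 3.236×10^-2 × 2780×10^-6 atm = 9.00×10^-5 mol/L

[CO2*] = 90.0 μmol/L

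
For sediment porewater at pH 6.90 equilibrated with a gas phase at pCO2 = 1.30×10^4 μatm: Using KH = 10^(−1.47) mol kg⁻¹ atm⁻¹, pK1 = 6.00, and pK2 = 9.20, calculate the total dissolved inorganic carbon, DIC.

DIC = 3.96 mmol/kg

[CO2*] = KH · pCO2 = 10^(−1.47) × 1.30×10^4×10^-6 = 4.405×10^-4 mol/kg
α₀ = 1/(1 + K1/[H⁺] + K1K2/[H⁺]²) = 1/(1 + 10^+0.90 + 10^-1.40) = 0.1113
DIC = [CO2*]/α₀ = 4.405×10^-4 / 0.1113 = 3.96 mmol/kg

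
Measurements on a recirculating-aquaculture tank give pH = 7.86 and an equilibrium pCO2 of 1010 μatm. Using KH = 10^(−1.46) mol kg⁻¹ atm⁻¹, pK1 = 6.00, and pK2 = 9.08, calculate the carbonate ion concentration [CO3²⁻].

[CO3²⁻] = 0.153 mmol/kg

[CO2*] = KH · pCO2 = 10^(−1.46) × 1010×10^-6 = 3.502×10^-5 mol/kg
α₀ = 1/(1 + K1/[H⁺] + K1K2/[H⁺]²) = 1/(1 + 10^+1.86 + 10^+0.64) = 0.01285
DIC = [CO2*]/α₀ = 3.502×10^-5 / 0.01285 = 2.725 mmol/kg
[CO3²⁻] = α₂·DIC; α₂ = 0.05610, so [CO3²⁻] = 0.05610 × 2.725 = 0.153 mmol/kg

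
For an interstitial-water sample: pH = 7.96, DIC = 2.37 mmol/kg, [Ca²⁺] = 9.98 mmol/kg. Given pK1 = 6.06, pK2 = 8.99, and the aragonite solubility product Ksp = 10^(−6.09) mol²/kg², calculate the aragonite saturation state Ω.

α₂ = 1 / (1 + [H⁺]/K2 + [H⁺]²/(K1K2)) = 1 / (1 + 10^+1.03 + 10^-0.87)
   = 1 / (1 + 10.715 + 0.13490) = 1/11.850 = 0.08439
[CO3²⁻] = α₂ × DIC = 0.08439 × 2.37 = 0.2000 mmol/kg
Ksp = 10^(−6.09) = 8.128×10^-7
Ω = [Ca²⁺][CO3²⁻]/Ksp = (9.98×10^-3)(2.000×10^-4) / 8.128×10^-7 = 2.46

Ω = 2.46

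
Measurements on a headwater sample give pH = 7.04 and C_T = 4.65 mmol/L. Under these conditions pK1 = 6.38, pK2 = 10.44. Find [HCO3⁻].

[HCO3⁻] = 3.81 mmol/L

α₁ = 1 / (1 + [H⁺]/K1 + K2/[H⁺]) = 1 / (1 + 10^-0.66 + 10^-3.40)
   = 1 / (1 + 0.21878 + 0.00039811) = 1/1.2192 = 0.8202
[HCO3⁻] = α₁ × DIC = 0.8202 × 4.65 = 3.81 mmol/L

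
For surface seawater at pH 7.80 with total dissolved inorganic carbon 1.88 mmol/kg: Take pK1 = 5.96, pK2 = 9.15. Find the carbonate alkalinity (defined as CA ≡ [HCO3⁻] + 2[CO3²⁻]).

CA = 1.93 mmol/kg

CA = [HCO3⁻] + 2[CO3²⁻] = (α₁ + 2α₂)·DIC
At pH 7.80: [H⁺]/K1 = 10^-1.84 = 0.014454, K2/[H⁺] = 10^-1.35 = 0.044668
α₁ = 1/(1 + 0.014454 + 0.044668) = 1/1.0591 = 0.9442; α₂ = α₁·K2/[H⁺] = 0.04217
α₁ + 2α₂ = 1.0285
CA = 1.0285 × 1.88 = 1.93 mmol/kg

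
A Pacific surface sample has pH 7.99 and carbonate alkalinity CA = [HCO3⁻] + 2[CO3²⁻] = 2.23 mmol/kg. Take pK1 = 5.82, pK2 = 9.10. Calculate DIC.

DIC = 2.09 mmol/kg

CA = [HCO3⁻] + 2[CO3²⁻] = (α₁ + 2α₂)·DIC
At pH 7.99: [H⁺]/K1 = 10^-2.17 = 0.0067608, K2/[H⁺] = 10^-1.11 = 0.077625
α₁ = 1/(1 + 0.0067608 + 0.077625) = 1/1.0844 = 0.9222; α₂ = α₁·K2/[H⁺] = 0.07158
α₁ + 2α₂ = 1.0653
DIC = CA / (α₁ + 2α₂) = 2.23 / 1.0653 = 2.09 mmol/kg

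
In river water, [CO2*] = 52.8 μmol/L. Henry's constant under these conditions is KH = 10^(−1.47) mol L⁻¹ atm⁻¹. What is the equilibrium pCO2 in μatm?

pCO2 = 1560 μatm

KH = 10^(−1.47) = 3.388×10^-2 mol L⁻¹ atm⁻¹
pCO2 = [CO2*]/KH = 52.8×10^-6 / 3.388×10^-2 = 1.56×10^-3 atm = 1560 μatm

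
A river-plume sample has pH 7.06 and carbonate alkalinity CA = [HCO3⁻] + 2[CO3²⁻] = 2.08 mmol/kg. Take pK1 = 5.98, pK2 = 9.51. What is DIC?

CA = [HCO3⁻] + 2[CO3²⁻] = (α₁ + 2α₂)·DIC
At pH 7.06: [H⁺]/K1 = 10^-1.08 = 0.083176, K2/[H⁺] = 10^-2.45 = 0.0035481
α₁ = 1/(1 + 0.083176 + 0.0035481) = 1/1.0867 = 0.9202; α₂ = α₁·K2/[H⁺] = 0.003265
α₁ + 2α₂ = 0.9267
DIC = CA / (α₁ + 2α₂) = 2.08 / 0.9267 = 2.24 mmol/kg

DIC = 2.24 mmol/kg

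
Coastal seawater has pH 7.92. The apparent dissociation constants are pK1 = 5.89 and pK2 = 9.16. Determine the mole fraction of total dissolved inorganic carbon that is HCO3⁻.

α₁ = 1 / (1 + [H⁺]/K1 + K2/[H⁺]) = 1 / (1 + 10^-2.03 + 10^-1.24)
   = 1 / (1 + 0.0093325 + 0.057544) = 1/1.0669 = 0.9373

α₁ = 0.937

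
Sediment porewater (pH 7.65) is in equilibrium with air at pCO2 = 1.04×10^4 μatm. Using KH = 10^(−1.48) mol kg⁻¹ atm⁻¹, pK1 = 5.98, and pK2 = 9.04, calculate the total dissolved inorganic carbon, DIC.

[CO2*] = KH · pCO2 = 10^(−1.48) × 1.04×10^4×10^-6 = 3.444×10^-4 mol/kg
α₀ = 1/(1 + K1/[H⁺] + K1K2/[H⁺]²) = 1/(1 + 10^+1.67 + 10^+0.28) = 0.02013
DIC = [CO2*]/α₀ = 3.444×10^-4 / 0.02013 = 17.1 mmol/kg

DIC = 17.1 mmol/kg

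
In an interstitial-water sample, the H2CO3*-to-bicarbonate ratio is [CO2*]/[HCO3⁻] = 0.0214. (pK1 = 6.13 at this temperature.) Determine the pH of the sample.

pH = 7.80

From K1 = [H⁺][HCO3⁻]/[CO2*]:  pH = pK1 − log₁₀([CO2*]/[HCO3⁻])
log₁₀(0.0214) = -1.670
pH = 6.13 − (-1.670) = 7.80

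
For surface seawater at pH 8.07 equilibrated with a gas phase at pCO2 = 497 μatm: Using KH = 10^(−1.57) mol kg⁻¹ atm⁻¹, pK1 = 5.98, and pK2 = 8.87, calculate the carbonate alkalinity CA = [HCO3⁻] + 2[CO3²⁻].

CA = 2.17 mmol/kg

[CO2*] = KH · pCO2 = 10^(−1.57) × 497×10^-6 = 1.338×10^-5 mol/kg
α₀ = 1/(1 + K1/[H⁺] + K1K2/[H⁺]²) = 1/(1 + 10^+2.09 + 10^+1.29) = 0.006967
DIC = [CO2*]/α₀ = 1.338×10^-5 / 0.006967 = 1.920 mmol/kg
CA = (α₁ + 2α₂)·DIC = (0.8572 + 2×0.1359) × 1.920 = 2.17 mmol/kg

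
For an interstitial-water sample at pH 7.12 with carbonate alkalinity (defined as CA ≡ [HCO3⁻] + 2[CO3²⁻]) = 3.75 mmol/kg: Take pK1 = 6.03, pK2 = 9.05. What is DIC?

CA = [HCO3⁻] + 2[CO3²⁻] = (α₁ + 2α₂)·DIC
At pH 7.12: [H⁺]/K1 = 10^-1.09 = 0.081283, K2/[H⁺] = 10^-1.93 = 0.011749
α₁ = 1/(1 + 0.081283 + 0.011749) = 1/1.0930 = 0.9149; α₂ = α₁·K2/[H⁺] = 0.01075
α₁ + 2α₂ = 0.9364
DIC = CA / (α₁ + 2α₂) = 3.75 / 0.9364 = 4.00 mmol/kg

DIC = 4.00 mmol/kg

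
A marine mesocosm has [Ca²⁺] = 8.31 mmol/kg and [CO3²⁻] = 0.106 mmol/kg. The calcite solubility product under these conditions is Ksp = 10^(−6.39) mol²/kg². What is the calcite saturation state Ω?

Ksp = 10^(−6.39) = 4.074×10^-7
Ω = [Ca²⁺][CO3²⁻]/Ksp = (8.31×10^-3)(0.106×10^-3) / 4.074×10^-7 = 2.16

Ω = 2.16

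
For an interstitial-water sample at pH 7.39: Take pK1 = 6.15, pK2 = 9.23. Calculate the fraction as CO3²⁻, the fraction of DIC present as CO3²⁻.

α₂ = 1 / (1 + [H⁺]/K2 + [H⁺]²/(K1K2)) = 1 / (1 + 10^+1.84 + 10^+0.60)
   = 1 / (1 + 69.183 + 3.9811) = 1/74.164 = 0.01348

α₂ = 0.0135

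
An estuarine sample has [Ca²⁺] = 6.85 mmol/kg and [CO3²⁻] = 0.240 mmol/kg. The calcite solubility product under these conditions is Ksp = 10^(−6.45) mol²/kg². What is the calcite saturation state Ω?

Ksp = 10^(−6.45) = 3.548×10^-7
Ω = [Ca²⁺][CO3²⁻]/Ksp = (6.85×10^-3)(0.240×10^-3) / 3.548×10^-7 = 4.63

Ω = 4.63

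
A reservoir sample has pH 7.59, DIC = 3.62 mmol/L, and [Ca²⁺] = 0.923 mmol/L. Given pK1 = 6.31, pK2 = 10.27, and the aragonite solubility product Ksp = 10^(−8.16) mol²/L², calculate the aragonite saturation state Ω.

α₂ = 1 / (1 + [H⁺]/K2 + [H⁺]²/(K1K2)) = 1 / (1 + 10^+2.68 + 10^+1.40)
   = 1 / (1 + 478.63 + 25.119) = 1/504.75 = 0.001981
[CO3²⁻] = α₂ × DIC = 0.001981 × 3.62 = 0.007172 mmol/L = 7.172 μmol/L
Ksp = 10^(−8.16) = 6.918×10^-9
Ω = [Ca²⁺][CO3²⁻]/Ksp = (0.923×10^-3)(7.172×10^-6) / 6.918×10^-9 = 0.957

Ω = 0.957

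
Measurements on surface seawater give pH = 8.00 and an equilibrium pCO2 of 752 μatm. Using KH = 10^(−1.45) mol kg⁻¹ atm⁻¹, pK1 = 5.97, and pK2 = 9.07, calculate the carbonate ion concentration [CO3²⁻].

[CO2*] = KH · pCO2 = 10^(−1.45) × 752×10^-6 = 2.668×10^-5 mol/kg
α₀ = 1/(1 + K1/[H⁺] + K1K2/[H⁺]²) = 1/(1 + 10^+2.03 + 10^+0.96) = 0.008527
DIC = [CO2*]/α₀ = 2.668×10^-5 / 0.008527 = 3.129 mmol/kg
[CO3²⁻] = α₂·DIC; α₂ = 0.07777, so [CO3²⁻] = 0.07777 × 3.129 = 0.243 mmol/kg

[CO3²⁻] = 0.243 mmol/kg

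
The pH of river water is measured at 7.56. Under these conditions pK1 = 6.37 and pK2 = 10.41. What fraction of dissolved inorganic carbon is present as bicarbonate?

α₁ = 1 / (1 + [H⁺]/K1 + K2/[H⁺]) = 1 / (1 + 10^-1.19 + 10^-2.85)
   = 1 / (1 + 0.064565 + 0.0014125) = 1/1.0660 = 0.9381

α₁ = 0.938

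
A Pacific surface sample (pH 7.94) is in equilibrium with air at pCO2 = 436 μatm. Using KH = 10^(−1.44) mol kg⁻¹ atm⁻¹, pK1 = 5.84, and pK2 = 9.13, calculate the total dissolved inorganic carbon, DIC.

[CO2*] = KH · pCO2 = 10^(−1.44) × 436×10^-6 = 1.583×10^-5 mol/kg
α₀ = 1/(1 + K1/[H⁺] + K1K2/[H⁺]²) = 1/(1 + 10^+2.10 + 10^+0.91) = 0.007406
DIC = [CO2*]/α₀ = 1.583×10^-5 / 0.007406 = 2.14 mmol/kg

DIC = 2.14 mmol/kg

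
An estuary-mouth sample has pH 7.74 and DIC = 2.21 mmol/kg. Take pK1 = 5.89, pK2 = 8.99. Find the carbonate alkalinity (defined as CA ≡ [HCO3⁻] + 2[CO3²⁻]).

CA = 2.30 mmol/kg

CA = [HCO3⁻] + 2[CO3²⁻] = (α₁ + 2α₂)·DIC
At pH 7.74: [H⁺]/K1 = 10^-1.85 = 0.014125, K2/[H⁺] = 10^-1.25 = 0.056234
α₁ = 1/(1 + 0.014125 + 0.056234) = 1/1.0704 = 0.9343; α₂ = α₁·K2/[H⁺] = 0.05254
α₁ + 2α₂ = 1.0393
CA = 1.0393 × 2.21 = 2.30 mmol/kg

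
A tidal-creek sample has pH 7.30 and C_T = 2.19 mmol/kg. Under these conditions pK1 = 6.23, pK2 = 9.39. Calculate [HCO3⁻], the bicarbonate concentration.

α₁ = 1 / (1 + [H⁺]/K1 + K2/[H⁺]) = 1 / (1 + 10^-1.07 + 10^-2.09)
   = 1 / (1 + 0.085114 + 0.0081283) = 1/1.0932 = 0.9147
[HCO3⁻] = α₁ × DIC = 0.9147 × 2.19 = 2.00 mmol/kg

[HCO3⁻] = 2.00 mmol/kg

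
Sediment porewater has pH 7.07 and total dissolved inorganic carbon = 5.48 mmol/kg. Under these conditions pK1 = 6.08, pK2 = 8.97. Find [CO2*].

[CO2*] = 0.503 mmol/kg

α₀ = 1 / (1 + K1/[H⁺] + K1K2/[H⁺]²) = 1 / (1 + 10^+0.99 + 10^-0.91)
   = 1 / (1 + 9.7724 + 0.12303) = 1/10.895 = 0.09178
[CO2*] = α₀ × DIC = 0.09178 × 5.48 = 0.503 mmol/kg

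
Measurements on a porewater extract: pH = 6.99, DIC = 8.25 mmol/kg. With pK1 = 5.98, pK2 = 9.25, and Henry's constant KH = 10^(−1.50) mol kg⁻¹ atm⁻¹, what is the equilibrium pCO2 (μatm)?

α₀ = 1 / (1 + K1/[H⁺] + K1K2/[H⁺]²) = 1 / (1 + 10^+1.01 + 10^-1.25)
   = 1 / (1 + 10.233 + 0.056234) = 1/11.289 = 0.08858
[CO2*] = α₀ × DIC = 0.08858 × 8.25 = 0.7308 mmol/kg
pCO2 = [CO2*]/KH = 7.308×10^-4 / 3.162×10^-2 = 2.31×10^4 μatm

pCO2 = 2.31×10^4 μatm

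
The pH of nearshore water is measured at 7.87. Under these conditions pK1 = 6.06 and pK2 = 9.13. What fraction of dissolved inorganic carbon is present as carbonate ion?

α₂ = 0.0513

α₂ = 1 / (1 + [H⁺]/K2 + [H⁺]²/(K1K2)) = 1 / (1 + 10^+1.26 + 10^-0.55)
   = 1 / (1 + 18.197 + 0.28184) = 1/19.479 = 0.05134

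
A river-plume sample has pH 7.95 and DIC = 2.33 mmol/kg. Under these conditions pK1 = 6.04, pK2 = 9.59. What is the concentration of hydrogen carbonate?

[HCO3⁻] = 2.25 mmol/kg

α₁ = 1 / (1 + [H⁺]/K1 + K2/[H⁺]) = 1 / (1 + 10^-1.91 + 10^-1.64)
   = 1 / (1 + 0.012303 + 0.022909) = 1/1.0352 = 0.9660
[HCO3⁻] = α₁ × DIC = 0.9660 × 2.33 = 2.25 mmol/kg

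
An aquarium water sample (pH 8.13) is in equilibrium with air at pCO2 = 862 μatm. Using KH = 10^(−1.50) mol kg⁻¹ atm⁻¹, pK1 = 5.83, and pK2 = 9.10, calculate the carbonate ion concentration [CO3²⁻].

[CO2*] = KH · pCO2 = 10^(−1.50) × 862×10^-6 = 2.726×10^-5 mol/kg
α₀ = 1/(1 + K1/[H⁺] + K1K2/[H⁺]²) = 1/(1 + 10^+2.30 + 10^+1.33) = 0.004506
DIC = [CO2*]/α₀ = 2.726×10^-5 / 0.004506 = 6.049 mmol/kg
[CO3²⁻] = α₂·DIC; α₂ = 0.09635, so [CO3²⁻] = 0.09635 × 6.049 = 0.583 mmol/kg

[CO3²⁻] = 0.583 mmol/kg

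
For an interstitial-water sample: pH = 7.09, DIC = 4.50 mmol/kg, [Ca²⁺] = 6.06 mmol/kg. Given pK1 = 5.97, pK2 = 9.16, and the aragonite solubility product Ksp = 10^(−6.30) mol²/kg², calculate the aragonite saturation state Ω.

α₂ = 1 / (1 + [H⁺]/K2 + [H⁺]²/(K1K2)) = 1 / (1 + 10^+2.07 + 10^+0.95)
   = 1 / (1 + 117.49 + 8.9125) = 1/127.40 = 0.007849
[CO3²⁻] = α₂ × DIC = 0.007849 × 4.50 = 0.03532 mmol/kg
Ksp = 10^(−6.30) = 5.012×10^-7
Ω = [Ca²⁺][CO3²⁻]/Ksp = (6.06×10^-3)(3.532×10^-5) / 5.012×10^-7 = 0.427

Ω = 0.427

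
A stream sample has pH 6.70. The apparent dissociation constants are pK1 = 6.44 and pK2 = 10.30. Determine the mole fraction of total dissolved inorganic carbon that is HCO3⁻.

α₁ = 0.645

α₁ = 1 / (1 + [H⁺]/K1 + K2/[H⁺]) = 1 / (1 + 10^-0.26 + 10^-3.60)
   = 1 / (1 + 0.54954 + 0.00025119) = 1/1.5498 = 0.6452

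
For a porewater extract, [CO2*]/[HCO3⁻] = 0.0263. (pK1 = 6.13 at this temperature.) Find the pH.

From K1 = [H⁺][HCO3⁻]/[CO2*]:  pH = pK1 − log₁₀([CO2*]/[HCO3⁻])
log₁₀(0.0263) = -1.580
pH = 6.13 − (-1.580) = 7.71

pH = 7.71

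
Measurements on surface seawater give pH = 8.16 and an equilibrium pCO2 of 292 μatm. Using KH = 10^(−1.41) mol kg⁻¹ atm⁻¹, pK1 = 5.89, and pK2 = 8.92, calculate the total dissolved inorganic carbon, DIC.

DIC = 2.49 mmol/kg

[CO2*] = KH · pCO2 = 10^(−1.41) × 292×10^-6 = 1.136×10^-5 mol/kg
α₀ = 1/(1 + K1/[H⁺] + K1K2/[H⁺]²) = 1/(1 + 10^+2.27 + 10^+1.51) = 0.004554
DIC = [CO2*]/α₀ = 1.136×10^-5 / 0.004554 = 2.49 mmol/kg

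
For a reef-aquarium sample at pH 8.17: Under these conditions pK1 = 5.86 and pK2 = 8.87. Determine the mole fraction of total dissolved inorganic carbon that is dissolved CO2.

α₀ = 0.00407

α₀ = 1 / (1 + K1/[H⁺] + K1K2/[H⁺]²) = 1 / (1 + 10^+2.31 + 10^+1.61)
   = 1 / (1 + 204.17 + 40.738) = 1/245.91 = 0.004066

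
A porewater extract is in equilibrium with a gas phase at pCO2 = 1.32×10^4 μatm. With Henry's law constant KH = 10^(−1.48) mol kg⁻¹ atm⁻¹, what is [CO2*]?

[CO2*] = 437 μmol/kg

KH = 10^(−1.48) = 3.311×10^-2 mol kg⁻¹ atm⁻¹
[CO2*] = KH · pCO2 = 3.311×10^-2 × 1.32×10^4×10^-6 atm = 4.37×10^-4 mol/kg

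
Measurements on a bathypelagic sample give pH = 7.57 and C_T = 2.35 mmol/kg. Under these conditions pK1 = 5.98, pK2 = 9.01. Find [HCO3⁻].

[HCO3⁻] = 2.21 mmol/kg

α₁ = 1 / (1 + [H⁺]/K1 + K2/[H⁺]) = 1 / (1 + 10^-1.59 + 10^-1.44)
   = 1 / (1 + 0.025704 + 0.036308) = 1/1.0620 = 0.9416
[HCO3⁻] = α₁ × DIC = 0.9416 × 2.35 = 2.21 mmol/kg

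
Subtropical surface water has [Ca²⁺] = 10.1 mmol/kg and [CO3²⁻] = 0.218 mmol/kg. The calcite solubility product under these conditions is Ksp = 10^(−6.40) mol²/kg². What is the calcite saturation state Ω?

Ω = 5.53

Ksp = 10^(−6.40) = 3.981×10^-7
Ω = [Ca²⁺][CO3²⁻]/Ksp = (10.1×10^-3)(0.218×10^-3) / 3.981×10^-7 = 5.53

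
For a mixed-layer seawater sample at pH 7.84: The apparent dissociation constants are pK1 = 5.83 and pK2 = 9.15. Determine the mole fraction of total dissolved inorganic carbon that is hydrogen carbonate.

α₁ = 1 / (1 + [H⁺]/K1 + K2/[H⁺]) = 1 / (1 + 10^-2.01 + 10^-1.31)
   = 1 / (1 + 0.0097724 + 0.048978) = 1/1.0588 = 0.9445

α₁ = 0.945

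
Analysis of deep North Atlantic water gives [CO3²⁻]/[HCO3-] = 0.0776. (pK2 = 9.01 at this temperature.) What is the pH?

From K2 = [H⁺][CO3²⁻]/[HCO3-]:  pH = pK2 + log₁₀([CO3²⁻]/[HCO3-])
log₁₀(0.0776) = -1.110
pH = 9.01 + (-1.110) = 7.90

pH = 7.90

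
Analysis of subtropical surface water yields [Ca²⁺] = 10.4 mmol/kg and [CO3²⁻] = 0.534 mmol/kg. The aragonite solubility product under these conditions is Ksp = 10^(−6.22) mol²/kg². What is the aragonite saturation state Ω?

Ksp = 10^(−6.22) = 6.026×10^-7
Ω = [Ca²⁺][CO3²⁻]/Ksp = (10.4×10^-3)(0.534×10^-3) / 6.026×10^-7 = 9.22

Ω = 9.22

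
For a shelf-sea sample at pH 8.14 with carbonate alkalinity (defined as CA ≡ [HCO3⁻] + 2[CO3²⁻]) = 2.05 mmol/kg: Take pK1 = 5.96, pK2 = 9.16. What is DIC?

CA = [HCO3⁻] + 2[CO3²⁻] = (α₁ + 2α₂)·DIC
At pH 8.14: [H⁺]/K1 = 10^-2.18 = 0.0066069, K2/[H⁺] = 10^-1.02 = 0.095499
α₁ = 1/(1 + 0.0066069 + 0.095499) = 1/1.1021 = 0.9074; α₂ = α₁·K2/[H⁺] = 0.08665
α₁ + 2α₂ = 1.0807
DIC = CA / (α₁ + 2α₂) = 2.05 / 1.0807 = 1.90 mmol/kg

DIC = 1.90 mmol/kg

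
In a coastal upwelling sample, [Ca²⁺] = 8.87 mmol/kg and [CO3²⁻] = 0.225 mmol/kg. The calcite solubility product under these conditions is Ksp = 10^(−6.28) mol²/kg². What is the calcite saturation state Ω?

Ω = 3.80

Ksp = 10^(−6.28) = 5.248×10^-7
Ω = [Ca²⁺][CO3²⁻]/Ksp = (8.87×10^-3)(0.225×10^-3) / 5.248×10^-7 = 3.80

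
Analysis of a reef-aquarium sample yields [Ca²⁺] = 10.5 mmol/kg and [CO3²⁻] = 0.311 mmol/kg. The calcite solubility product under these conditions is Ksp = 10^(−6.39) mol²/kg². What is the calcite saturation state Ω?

Ksp = 10^(−6.39) = 4.074×10^-7
Ω = [Ca²⁺][CO3²⁻]/Ksp = (10.5×10^-3)(0.311×10^-3) / 4.074×10^-7 = 8.02

Ω = 8.02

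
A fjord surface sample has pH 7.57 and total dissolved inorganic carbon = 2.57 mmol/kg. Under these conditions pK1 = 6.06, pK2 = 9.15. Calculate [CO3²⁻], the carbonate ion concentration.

[CO3²⁻] = 0.0639 mmol/kg

α₂ = 1 / (1 + [H⁺]/K2 + [H⁺]²/(K1K2)) = 1 / (1 + 10^+1.58 + 10^+0.07)
   = 1 / (1 + 38.019 + 1.1749) = 1/40.194 = 0.02488
[CO3²⁻] = α₂ × DIC = 0.02488 × 2.57 = 0.0639 mmol/kg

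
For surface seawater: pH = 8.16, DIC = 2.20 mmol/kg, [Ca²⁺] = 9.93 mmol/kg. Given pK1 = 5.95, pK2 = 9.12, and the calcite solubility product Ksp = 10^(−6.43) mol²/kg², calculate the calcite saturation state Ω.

α₂ = 1 / (1 + [H⁺]/K2 + [H⁺]²/(K1K2)) = 1 / (1 + 10^+0.96 + 10^-1.25)
   = 1 / (1 + 9.1201 + 0.056234) = 1/10.176 = 0.09827
[CO3²⁻] = α₂ × DIC = 0.09827 × 2.20 = 0.2162 mmol/kg
Ksp = 10^(−6.43) = 3.715×10^-7
Ω = [Ca²⁺][CO3²⁻]/Ksp = (9.93×10^-3)(2.162×10^-4) / 3.715×10^-7 = 5.78

Ω = 5.78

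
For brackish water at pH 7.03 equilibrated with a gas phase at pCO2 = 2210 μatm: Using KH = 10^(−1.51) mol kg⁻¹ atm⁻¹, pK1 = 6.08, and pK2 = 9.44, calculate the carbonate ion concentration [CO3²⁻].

[CO3²⁻] = 2.37 μmol/kg

[CO2*] = KH · pCO2 = 10^(−1.51) × 2210×10^-6 = 6.830×10^-5 mol/kg
α₀ = 1/(1 + K1/[H⁺] + K1K2/[H⁺]²) = 1/(1 + 10^+0.95 + 10^-1.46) = 0.1005
DIC = [CO2*]/α₀ = 6.830×10^-5 / 0.1005 = 0.6793 mmol/kg
[CO3²⁻] = α₂·DIC; α₂ = 0.003486, so [CO3²⁻] = 0.003486 × 0.6793 = 0.00237 mmol/kg = 2.37 μmol/kg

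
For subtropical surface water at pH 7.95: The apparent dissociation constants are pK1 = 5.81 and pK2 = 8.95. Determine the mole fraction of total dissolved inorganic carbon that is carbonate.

α₂ = 0.0903

α₂ = 1 / (1 + [H⁺]/K2 + [H⁺]²/(K1K2)) = 1 / (1 + 10^+1.00 + 10^-1.14)
   = 1 / (1 + 10.000 + 0.072444) = 1/11.072 = 0.09031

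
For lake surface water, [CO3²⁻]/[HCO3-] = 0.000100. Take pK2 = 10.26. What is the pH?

From K2 = [H⁺][CO3²⁻]/[HCO3-]:  pH = pK2 + log₁₀([CO3²⁻]/[HCO3-])
log₁₀(0.000100) = -4.000
pH = 10.26 + (-4.000) = 6.26

pH = 6.26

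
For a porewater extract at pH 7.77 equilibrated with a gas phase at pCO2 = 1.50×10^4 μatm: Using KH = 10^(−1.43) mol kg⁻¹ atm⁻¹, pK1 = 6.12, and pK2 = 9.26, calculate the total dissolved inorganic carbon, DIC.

DIC = 26.3 mmol/kg

[CO2*] = KH · pCO2 = 10^(−1.43) × 1.50×10^4×10^-6 = 5.573×10^-4 mol/kg
α₀ = 1/(1 + K1/[H⁺] + K1K2/[H⁺]²) = 1/(1 + 10^+1.65 + 10^+0.16) = 0.02123
DIC = [CO2*]/α₀ = 5.573×10^-4 / 0.02123 = 26.3 mmol/kg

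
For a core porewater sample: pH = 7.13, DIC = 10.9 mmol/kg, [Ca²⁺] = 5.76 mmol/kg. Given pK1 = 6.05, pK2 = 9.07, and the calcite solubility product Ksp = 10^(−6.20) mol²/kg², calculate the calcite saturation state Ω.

α₂ = 1 / (1 + [H⁺]/K2 + [H⁺]²/(K1K2)) = 1 / (1 + 10^+1.94 + 10^+0.86)
   = 1 / (1 + 87.096 + 7.2444) = 1/95.341 = 0.01049
[CO3²⁻] = α₂ × DIC = 0.01049 × 10.9 = 0.1143 mmol/kg
Ksp = 10^(−6.20) = 6.310×10^-7
Ω = [Ca²⁺][CO3²⁻]/Ksp = (5.76×10^-3)(1.143×10^-4) / 6.310×10^-7 = 1.04

Ω = 1.04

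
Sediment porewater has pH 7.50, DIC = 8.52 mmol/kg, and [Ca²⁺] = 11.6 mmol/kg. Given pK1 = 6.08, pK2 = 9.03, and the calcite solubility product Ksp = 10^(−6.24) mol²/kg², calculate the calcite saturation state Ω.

Ω = 4.75

α₂ = 1 / (1 + [H⁺]/K2 + [H⁺]²/(K1K2)) = 1 / (1 + 10^+1.53 + 10^+0.11)
   = 1 / (1 + 33.884 + 1.2882) = 1/36.173 = 0.02765
[CO3²⁻] = α₂ × DIC = 0.02765 × 8.52 = 0.2355 mmol/kg
Ksp = 10^(−6.24) = 5.754×10^-7
Ω = [Ca²⁺][CO3²⁻]/Ksp = (11.6×10^-3)(2.355×10^-4) / 5.754×10^-7 = 4.75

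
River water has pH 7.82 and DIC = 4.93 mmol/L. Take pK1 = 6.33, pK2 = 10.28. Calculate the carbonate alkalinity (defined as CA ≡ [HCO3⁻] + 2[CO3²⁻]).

CA = 4.79 mmol/L

CA = [HCO3⁻] + 2[CO3²⁻] = (α₁ + 2α₂)·DIC
At pH 7.82: [H⁺]/K1 = 10^-1.49 = 0.032359, K2/[H⁺] = 10^-2.46 = 0.0034674
α₁ = 1/(1 + 0.032359 + 0.0034674) = 1/1.0358 = 0.9654; α₂ = α₁·K2/[H⁺] = 0.003347
α₁ + 2α₂ = 0.9721
CA = 0.9721 × 4.93 = 4.79 mmol/L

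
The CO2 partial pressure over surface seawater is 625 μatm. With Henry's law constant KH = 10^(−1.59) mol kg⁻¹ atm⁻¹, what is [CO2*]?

KH = 10^(−1.59) = 2.570×10^-2 mol kg⁻¹ atm⁻¹
[CO2*] = KH · pCO2 = 2.570×10^-2 × 625×10^-6 atm = 1.61×10^-5 mol/kg

[CO2*] = 16.1 μmol/kg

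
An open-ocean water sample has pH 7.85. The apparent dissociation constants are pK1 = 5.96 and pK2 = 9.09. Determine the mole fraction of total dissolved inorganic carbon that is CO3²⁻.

α₂ = 0.0538

α₂ = 1 / (1 + [H⁺]/K2 + [H⁺]²/(K1K2)) = 1 / (1 + 10^+1.24 + 10^-0.65)
   = 1 / (1 + 17.378 + 0.22387) = 1/18.602 = 0.05376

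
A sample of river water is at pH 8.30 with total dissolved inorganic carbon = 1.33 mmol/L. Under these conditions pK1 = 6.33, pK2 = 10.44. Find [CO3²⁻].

α₂ = 1 / (1 + [H⁺]/K2 + [H⁺]²/(K1K2)) = 1 / (1 + 10^+2.14 + 10^+0.17)
   = 1 / (1 + 138.04 + 1.4791) = 1/140.52 = 0.007117
[CO3²⁻] = α₂ × DIC = 0.007117 × 1.33 = 0.00947 mmol/L = 9.47 μmol/L

[CO3²⁻] = 9.47 μmol/L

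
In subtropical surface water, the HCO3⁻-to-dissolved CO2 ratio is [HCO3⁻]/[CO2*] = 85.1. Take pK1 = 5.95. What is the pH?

pH = 7.88

From K1 = [H⁺][HCO3⁻]/[CO2*]:  pH = pK1 + log₁₀([HCO3⁻]/[CO2*])
log₁₀(85.1) = +1.930
pH = 5.95 + (+1.930) = 7.88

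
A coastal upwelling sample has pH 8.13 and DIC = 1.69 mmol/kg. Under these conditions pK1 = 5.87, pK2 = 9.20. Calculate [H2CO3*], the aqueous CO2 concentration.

[CO2*] = 8.52 μmol/kg

α₀ = 1 / (1 + K1/[H⁺] + K1K2/[H⁺]²) = 1 / (1 + 10^+2.26 + 10^+1.19)
   = 1 / (1 + 181.97 + 15.488) = 1/198.46 = 0.005039
[CO2*] = α₀ × DIC = 0.005039 × 1.69 = 0.00852 mmol/kg = 8.52 μmol/kg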